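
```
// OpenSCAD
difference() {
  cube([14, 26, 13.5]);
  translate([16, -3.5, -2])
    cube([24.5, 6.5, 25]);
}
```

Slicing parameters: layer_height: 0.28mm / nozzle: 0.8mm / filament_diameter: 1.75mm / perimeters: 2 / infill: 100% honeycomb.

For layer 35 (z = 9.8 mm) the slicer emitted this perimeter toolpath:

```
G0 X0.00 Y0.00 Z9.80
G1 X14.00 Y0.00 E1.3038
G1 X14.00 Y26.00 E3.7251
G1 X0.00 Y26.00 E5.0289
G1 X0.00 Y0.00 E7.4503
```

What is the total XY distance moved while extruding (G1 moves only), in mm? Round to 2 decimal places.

80.00 mm

Sum the Euclidean lengths of each G1 segment: total = 80.00 mm.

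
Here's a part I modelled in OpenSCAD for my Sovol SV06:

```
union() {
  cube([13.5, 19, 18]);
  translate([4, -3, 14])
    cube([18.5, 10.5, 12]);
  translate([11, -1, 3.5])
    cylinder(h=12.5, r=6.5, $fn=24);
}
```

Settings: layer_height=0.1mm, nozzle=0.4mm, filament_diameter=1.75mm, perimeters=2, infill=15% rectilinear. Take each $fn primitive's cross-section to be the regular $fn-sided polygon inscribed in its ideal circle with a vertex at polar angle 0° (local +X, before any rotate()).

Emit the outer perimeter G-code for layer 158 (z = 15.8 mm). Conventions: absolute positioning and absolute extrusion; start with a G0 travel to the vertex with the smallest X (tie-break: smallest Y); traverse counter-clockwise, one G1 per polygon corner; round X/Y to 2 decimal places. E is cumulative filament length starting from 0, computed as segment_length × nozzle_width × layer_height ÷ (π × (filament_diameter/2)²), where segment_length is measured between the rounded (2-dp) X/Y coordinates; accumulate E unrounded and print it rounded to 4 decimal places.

G0 X0.00 Y0.00 Z15.80
G1 X4.00 Y0.00 E0.0665
G1 X4.00 Y-3.00 E0.1164
G1 X4.85 Y-3.00 E0.1305
G1 X5.37 Y-4.25 E0.1531
G1 X6.40 Y-5.60 E0.1813
G1 X7.75 Y-6.63 E0.2095
G1 X9.32 Y-7.28 E0.2378
G1 X11.00 Y-7.50 E0.2660
G1 X12.68 Y-7.28 E0.2942
G1 X14.25 Y-6.63 E0.3224
G1 X15.60 Y-5.60 E0.3506
G1 X16.63 Y-4.25 E0.3789
G1 X17.15 Y-3.00 E0.4014
G1 X22.50 Y-3.00 E0.4904
G1 X22.50 Y7.50 E0.6650
G1 X13.50 Y7.50 E0.8147
G1 X13.50 Y19.00 E1.0059
G1 X0.00 Y19.00 E1.2304
G1 X0.00 Y0.00 E1.5464

At z = 15.8 mm: the cube is present — its section is the full 13.5×19 rectangle; the cube at (4, -3) (footprint 18.5×10.5) is included at this height; the cylinder at (11, -1): section is a regular 24-gon, circumradius r=6.5; Combining (union): the regions partially overlap (shared area 162.31 mm²), so overlapping operands fuse into one piece — 1 connected region. The outline is a single polygon with 19 vertices. Extrusion per mm of travel: 0.4 × 0.1 / (π × 0.875²) = 0.016630. Accumulating E over each segment gives final E = 1.5464.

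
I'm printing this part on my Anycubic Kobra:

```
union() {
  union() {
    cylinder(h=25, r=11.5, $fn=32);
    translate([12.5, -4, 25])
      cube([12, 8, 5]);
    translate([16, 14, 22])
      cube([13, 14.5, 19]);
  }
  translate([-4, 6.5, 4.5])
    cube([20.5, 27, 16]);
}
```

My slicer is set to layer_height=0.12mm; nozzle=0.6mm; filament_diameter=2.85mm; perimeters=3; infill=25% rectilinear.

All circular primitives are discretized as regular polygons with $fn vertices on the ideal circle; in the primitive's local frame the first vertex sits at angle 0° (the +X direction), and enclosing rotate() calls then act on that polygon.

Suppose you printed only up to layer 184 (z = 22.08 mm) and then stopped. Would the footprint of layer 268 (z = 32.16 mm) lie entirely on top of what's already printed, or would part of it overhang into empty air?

entirely on top

Compare the two slices. At z = 22.08: the r=11.5 cylinder gives a regular 32-gon of circumradius 11.5 (constant along its height) (area = (32/2)·11.500²·sin(360°/32) = 412.81 mm²); the cube at (12.5, -4) does not reach this height (z outside [25, 30]); the cube at (16, 14) is present — its section is the full 13×14.5 rectangle (area 188.50 mm²); Merging all regions: the 2 present regions are separate (no shared area or edge), so areas and boundary lengths simply add and each stays a separate island — area = 601.31 mm²; the cube at (-4, 6.5) is absent (z outside [4.5, 20.5]); Merging all regions: only the result so far is present, so the union is just that shape — area = 601.31 mm². At z = 32.16: the cylinder is absent (z outside [0, 25]); the cube at (12.5, -4) does not reach this height (z outside [25, 30]); the 13×14.5 cube at (16, 14) contributes its full rectangle (area 188.50 mm²); Taking the union: only the 13×14.5 cube at (16, 14) is present, so the union is just that shape — area = 188.50 mm²; the cube at (-4, 6.5) is absent (z outside [4.5, 20.5]); Combining (union): only the result so far is present, so the union is just that shape — area = 188.50 mm². Checking containment: the cross-section at z = 32.16 is a subset of the cross-section at z = 22.08.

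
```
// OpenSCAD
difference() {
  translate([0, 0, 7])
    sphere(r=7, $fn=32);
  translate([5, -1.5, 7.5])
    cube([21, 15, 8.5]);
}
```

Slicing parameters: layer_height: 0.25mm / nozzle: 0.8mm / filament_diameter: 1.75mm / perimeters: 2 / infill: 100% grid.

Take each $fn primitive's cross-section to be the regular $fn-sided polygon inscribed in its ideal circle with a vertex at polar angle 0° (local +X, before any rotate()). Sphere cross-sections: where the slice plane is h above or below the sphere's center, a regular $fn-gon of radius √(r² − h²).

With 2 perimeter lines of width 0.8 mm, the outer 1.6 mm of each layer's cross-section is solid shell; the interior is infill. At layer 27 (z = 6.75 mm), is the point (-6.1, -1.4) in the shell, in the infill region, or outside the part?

shell

At z = 6.75 mm: the sphere: section is a regular 32-gon, circumradius = √(r²−h²) = √(7²−0.25²) = 6.996; the cube at (5, -1.5) is absent (z outside [7.5, 16]); Taking the first minus the rest: none of the subtracted shapes is present at this height, so the r=7 sphere is unchanged — 1 connected region. Overall, the cross-section is a single solid region. The nearest boundary edge runs (-6.86, -1.36)→(-6.46, -2.68); distance from the point to it = 0.72 mm. The point is inside the cross-section, 0.72 mm from the nearest boundary — within the 1.6 mm shell band (2 × 0.8).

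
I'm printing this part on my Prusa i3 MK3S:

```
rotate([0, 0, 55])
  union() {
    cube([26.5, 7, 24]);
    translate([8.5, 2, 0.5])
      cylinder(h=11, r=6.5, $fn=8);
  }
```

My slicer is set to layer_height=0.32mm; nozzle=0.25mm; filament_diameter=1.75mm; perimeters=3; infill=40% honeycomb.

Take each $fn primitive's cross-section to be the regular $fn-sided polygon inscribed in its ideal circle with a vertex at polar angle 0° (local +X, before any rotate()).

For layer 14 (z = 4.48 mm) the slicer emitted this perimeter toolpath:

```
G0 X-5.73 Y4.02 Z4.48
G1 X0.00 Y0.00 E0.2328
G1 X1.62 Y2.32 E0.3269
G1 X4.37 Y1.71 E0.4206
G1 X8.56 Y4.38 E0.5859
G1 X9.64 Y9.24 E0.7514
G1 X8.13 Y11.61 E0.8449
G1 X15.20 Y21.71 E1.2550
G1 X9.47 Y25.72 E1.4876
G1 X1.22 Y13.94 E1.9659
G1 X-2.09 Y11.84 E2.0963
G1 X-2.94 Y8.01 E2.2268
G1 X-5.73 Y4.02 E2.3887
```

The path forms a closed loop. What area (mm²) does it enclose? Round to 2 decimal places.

226.27 mm²

Apply the shoelace formula to the sequence of (X, Y) vertices; enclosed area = 226.27 mm².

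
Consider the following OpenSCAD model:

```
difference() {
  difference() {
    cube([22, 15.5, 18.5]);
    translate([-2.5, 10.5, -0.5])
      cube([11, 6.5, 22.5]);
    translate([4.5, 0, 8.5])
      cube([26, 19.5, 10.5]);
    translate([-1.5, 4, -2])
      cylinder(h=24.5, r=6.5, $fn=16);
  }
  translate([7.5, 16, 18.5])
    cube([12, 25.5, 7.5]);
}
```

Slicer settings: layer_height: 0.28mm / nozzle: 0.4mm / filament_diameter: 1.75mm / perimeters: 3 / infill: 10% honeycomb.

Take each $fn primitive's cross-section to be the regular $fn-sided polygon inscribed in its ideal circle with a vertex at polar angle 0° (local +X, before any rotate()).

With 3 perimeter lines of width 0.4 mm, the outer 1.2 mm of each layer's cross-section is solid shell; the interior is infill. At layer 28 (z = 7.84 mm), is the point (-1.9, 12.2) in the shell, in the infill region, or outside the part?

At z = 7.84 mm: the 22×15.5 cube contributes its full rectangle; the 11×6.5 cube at (-2.5, 10.5) contributes its full rectangle; the cube at (4.5, 0) does not reach this height (z outside [8.5, 19]); the r=6.5 cylinder at (-1.5, 4) gives a regular 16-gon of circumradius 6.5 (constant along its height); After the difference (first − rest): starting from the 22×15.5 cube, the 11×6.5 cube at (-2.5, 10.5) partially overlaps it — only the 42.50 mm² overlap (of its 71.50 mm²) is removed, clipping the outline; the r=6.5 cylinder at (-1.5, 4) partially overlaps it — only the 40.68 mm² overlap (of its 129.35 mm²) is removed, clipping the outline — 1 connected region; the cube at (7.5, 16) does not reach this height (z outside [18.5, 26]); Taking the first minus the rest: none of the subtracted shapes is present at this height, so that combined region is unchanged — 1 connected region. Overall, the cross-section is a single solid region. The nearest boundary edge runs (0.00, 10.20)→(0.00, 10.50); distance from the point to it = 2.55 mm. The point is not inside any of the regions above, so it lies outside the cross-section (2.55 mm from the nearest boundary).

outside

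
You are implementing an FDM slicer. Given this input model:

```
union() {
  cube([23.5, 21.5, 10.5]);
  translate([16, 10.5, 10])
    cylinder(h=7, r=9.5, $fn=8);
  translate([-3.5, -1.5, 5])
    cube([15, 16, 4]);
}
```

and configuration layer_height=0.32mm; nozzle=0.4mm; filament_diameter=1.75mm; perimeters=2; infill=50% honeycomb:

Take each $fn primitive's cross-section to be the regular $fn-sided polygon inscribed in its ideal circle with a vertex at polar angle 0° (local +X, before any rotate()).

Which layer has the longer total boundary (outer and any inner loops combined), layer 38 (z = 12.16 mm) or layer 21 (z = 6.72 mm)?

Layer 38 (z = 12.16): the cube is absent (z outside [0, 10.5]); the r=9.5 cylinder at (16, 10.5) gives a regular 8-gon of circumradius 9.5 (constant along its height) (perimeter = 2·8·9.500·sin(180°/8) = 58.17 mm); the cube at (-3.5, -1.5) does not reach this height (z outside [5, 9]); Merging all regions: only the r=9.5 cylinder at (16, 10.5) is present, so the union is just that shape — boundary = 58.17 mm. So its perimeter = 58.17 mm. Layer 21 (z = 6.72): the cube (footprint 23.5×21.5) is included at this height (perimeter 90.00 mm); the cylinder at (16, 10.5) does not reach this height (z outside [10, 17]); the cube at (-3.5, -1.5) is present — its section is the full 15×16 rectangle (perimeter 62.00 mm); Merging all regions: the regions partially overlap (shared area 166.75 mm²), so the edge portions inside another operand are dropped and the merged outline is re-measured after clipping — boundary = 100.00 mm. So its perimeter = 100.00 mm. Layer 21 is larger (100.00 vs 58.17 mm).

layer 21 (z = 6.72 mm)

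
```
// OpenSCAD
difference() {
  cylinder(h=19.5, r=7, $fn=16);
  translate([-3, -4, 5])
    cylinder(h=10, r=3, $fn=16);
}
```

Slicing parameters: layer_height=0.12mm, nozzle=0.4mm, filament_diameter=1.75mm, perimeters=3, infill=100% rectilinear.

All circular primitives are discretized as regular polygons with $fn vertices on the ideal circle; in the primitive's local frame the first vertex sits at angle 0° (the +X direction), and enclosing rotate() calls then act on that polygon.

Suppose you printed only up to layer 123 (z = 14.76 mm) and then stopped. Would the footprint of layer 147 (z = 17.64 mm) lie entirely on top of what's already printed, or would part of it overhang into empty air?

Compare the two slices. At z = 14.76: the r=7 cylinder contributes a regular 16-gon of circumradius 7 (area = (16/2)·7.000²·sin(360°/16) = 150.01 mm²); the r=3 cylinder at (-3, -4) gives a regular 16-gon of circumradius 3 (constant along its height) (area = (16/2)·3.000²·sin(360°/16) = 27.55 mm²); Subtracting the remaining from the first: starting from the r=7 cylinder (150.01 mm²), the r=3 cylinder at (-3, -4) partially overlaps it — only the 23.53 mm² overlap (of its 27.55 mm²) is removed, clipping the outline — area = 126.48 mm². At z = 17.64: the r=7 cylinder contributes a regular 16-gon of circumradius 7 (area = (16/2)·7.000²·sin(360°/16) = 150.01 mm²); the cylinder at (-3, -4) is absent (z outside [5, 15]); After the difference (first − rest): none of the subtracted shapes is present at this height, so the r=7 cylinder is unchanged — area = 150.01 mm². Checking containment: at z = 17.64 the cross-section extends beyond the z = 14.76 cross-section by about 23.53 mm².

part overhangs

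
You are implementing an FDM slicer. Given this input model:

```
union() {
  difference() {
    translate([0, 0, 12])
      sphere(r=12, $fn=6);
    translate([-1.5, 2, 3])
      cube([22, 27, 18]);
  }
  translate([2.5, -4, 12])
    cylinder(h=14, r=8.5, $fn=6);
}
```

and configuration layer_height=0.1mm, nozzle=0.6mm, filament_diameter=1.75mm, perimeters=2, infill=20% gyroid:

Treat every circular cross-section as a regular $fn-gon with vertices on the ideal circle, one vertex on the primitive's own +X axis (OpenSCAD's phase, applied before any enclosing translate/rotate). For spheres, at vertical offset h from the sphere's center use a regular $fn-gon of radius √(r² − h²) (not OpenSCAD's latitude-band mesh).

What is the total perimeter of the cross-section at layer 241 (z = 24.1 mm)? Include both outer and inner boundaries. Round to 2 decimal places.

At z = 24.1 mm: the sphere is not intersected at this z (|z−center|=12.100 > r=12); the cube at (-1.5, 2) is not intersected at this z (z outside [3, 21]); Subtracting the remaining from the first: the first operand is absent here, so nothing remains; the r=8.5 cylinder at (2.5, -4) gives a regular 6-gon of circumradius 8.5 (constant along its height) (perimeter = 2·6·8.500·sin(180°/6) = 51.00 mm); Combining (union): only the r=8.5 cylinder at (2.5, -4) is present, so the union is just that shape — boundary = 51.00 mm. Overall, the cross-section is a single solid region. Total boundary length (outer) = 51.00 mm.

51.00 mm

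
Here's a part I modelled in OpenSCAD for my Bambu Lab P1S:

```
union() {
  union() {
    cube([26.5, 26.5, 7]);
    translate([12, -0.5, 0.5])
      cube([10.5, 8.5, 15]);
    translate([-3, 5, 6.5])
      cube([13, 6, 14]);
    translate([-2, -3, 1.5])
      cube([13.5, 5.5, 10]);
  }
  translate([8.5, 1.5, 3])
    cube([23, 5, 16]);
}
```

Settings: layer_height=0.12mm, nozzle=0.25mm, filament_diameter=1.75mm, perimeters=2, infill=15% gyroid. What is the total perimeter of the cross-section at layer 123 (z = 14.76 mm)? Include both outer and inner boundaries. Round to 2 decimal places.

95.00 mm

At z = 14.76 mm: the cube does not reach this height (z outside [0, 7]); the cube at (12, -0.5) is present — its section is the full 10.5×8.5 rectangle (perimeter 38.00 mm); the cube at (-3, 5) is present — its section is the full 13×6 rectangle (perimeter 38.00 mm); the cube at (-2, -3) does not reach this height (z outside [1.5, 11.5]); Taking the union: the 2 present regions are separate (no shared area or edge), so areas and boundary lengths simply add and each stays a separate island — boundary = 76.00 mm; the cube at (8.5, 1.5) is present — its section is the full 23×5 rectangle (perimeter 56.00 mm); Merging all regions: the regions partially overlap (shared area 54.75 mm²), so the edge portions inside another operand are dropped and the merged outline is re-measured after clipping — boundary = 95.00 mm. Overall, the cross-section is a single solid region. Total boundary length (outer) = 95.00 mm.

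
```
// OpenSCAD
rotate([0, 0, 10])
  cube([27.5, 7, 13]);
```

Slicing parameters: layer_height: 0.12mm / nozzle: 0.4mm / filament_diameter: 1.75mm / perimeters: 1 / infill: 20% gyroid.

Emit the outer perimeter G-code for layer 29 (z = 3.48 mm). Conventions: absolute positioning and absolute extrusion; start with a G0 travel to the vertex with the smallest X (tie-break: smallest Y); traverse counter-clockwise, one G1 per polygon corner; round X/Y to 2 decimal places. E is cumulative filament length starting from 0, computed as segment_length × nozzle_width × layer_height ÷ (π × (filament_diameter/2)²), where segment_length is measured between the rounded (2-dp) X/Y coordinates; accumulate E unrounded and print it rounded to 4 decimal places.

G0 X-1.22 Y6.89 Z3.48
G1 X0.00 Y0.00 E0.1396
G1 X27.08 Y4.78 E0.6884
G1 X25.87 Y11.67 E0.8280
G1 X-1.22 Y6.89 E1.3770

At z = 3.48 mm: the 27.5×7 cube contributes its full rectangle; (rotated 10° about Z; rotation is an isometry so areas/perimeters/island counts are preserved). The outline is a single polygon with 4 vertices. Extrusion per mm of travel: 0.4 × 0.12 / (π × 0.875²) = 0.019956. Accumulating E over each segment gives final E = 1.3770.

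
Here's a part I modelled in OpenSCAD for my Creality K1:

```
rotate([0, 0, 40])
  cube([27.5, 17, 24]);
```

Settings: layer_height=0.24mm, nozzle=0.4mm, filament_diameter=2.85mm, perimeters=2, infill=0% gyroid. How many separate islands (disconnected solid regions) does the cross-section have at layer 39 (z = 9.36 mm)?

At z = 9.36 mm: the cube is present — its section is the full 27.5×17 rectangle; (rotated 40° about Z; rotation is an isometry so areas/perimeters/island counts are preserved). Overall, the cross-section is a single solid region. Island count = 1.

1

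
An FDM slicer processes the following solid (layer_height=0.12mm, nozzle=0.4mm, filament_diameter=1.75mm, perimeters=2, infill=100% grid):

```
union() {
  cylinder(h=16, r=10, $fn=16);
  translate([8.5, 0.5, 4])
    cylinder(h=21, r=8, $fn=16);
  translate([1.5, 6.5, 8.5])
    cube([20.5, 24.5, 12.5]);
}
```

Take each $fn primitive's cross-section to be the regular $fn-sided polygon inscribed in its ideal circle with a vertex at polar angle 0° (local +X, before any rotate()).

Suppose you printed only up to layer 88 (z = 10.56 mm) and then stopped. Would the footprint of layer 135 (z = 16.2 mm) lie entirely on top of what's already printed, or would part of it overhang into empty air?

entirely on top

Compare the two slices. At z = 10.56: the cylinder: section is a regular 16-gon, circumradius r=10 (area = (16/2)·10.000²·sin(360°/16) = 306.15 mm²); the r=8 cylinder at (8.5, 0.5) gives a regular 16-gon of circumradius 8 (constant along its height) (area = (16/2)·8.000²·sin(360°/16) = 195.93 mm²); the cube at (1.5, 6.5) (footprint 20.5×24.5) is included at this height (area 502.25 mm²); Combining (union): the regions partially overlap — summed areas 1004.33 mm² minus the doubly-counted overlap 123.61 mm² gives 880.72 mm² — area = 880.72 mm². At z = 16.2: the cylinder is not intersected at this z (z outside [0, 16]); the r=8 cylinder at (8.5, 0.5) gives a regular 16-gon of circumradius 8 (constant along its height) (area = (16/2)·8.000²·sin(360°/16) = 195.93 mm²); the cube at (1.5, 6.5) is present — its section is the full 20.5×24.5 rectangle (area 502.25 mm²); Merging all regions: the regions partially overlap — summed areas 698.18 mm² minus the doubly-counted overlap 13.28 mm² gives 684.91 mm² — area = 684.91 mm². Checking containment: the cross-section at z = 16.2 is a subset of the cross-section at z = 10.56.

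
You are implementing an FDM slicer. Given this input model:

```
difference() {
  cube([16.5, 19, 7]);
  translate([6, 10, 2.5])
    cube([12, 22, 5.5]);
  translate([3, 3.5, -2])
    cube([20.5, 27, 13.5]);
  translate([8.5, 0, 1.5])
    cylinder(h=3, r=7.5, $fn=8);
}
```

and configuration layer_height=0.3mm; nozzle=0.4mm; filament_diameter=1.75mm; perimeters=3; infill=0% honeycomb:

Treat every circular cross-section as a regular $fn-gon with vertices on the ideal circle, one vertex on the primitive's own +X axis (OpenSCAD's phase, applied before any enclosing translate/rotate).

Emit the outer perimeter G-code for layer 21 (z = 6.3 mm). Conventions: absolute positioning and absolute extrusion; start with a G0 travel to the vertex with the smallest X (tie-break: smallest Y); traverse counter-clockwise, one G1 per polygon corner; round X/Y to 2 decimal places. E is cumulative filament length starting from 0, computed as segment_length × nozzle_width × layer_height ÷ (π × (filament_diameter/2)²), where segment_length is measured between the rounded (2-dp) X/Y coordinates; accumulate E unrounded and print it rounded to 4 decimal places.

At z = 6.3 mm: the 16.5×19 cube contributes its full rectangle; the 12×22 cube at (6, 10) contributes its full rectangle; the 20.5×27 cube at (3, 3.5) contributes its full rectangle; the cylinder at (8.5, 0) is absent (z outside [1.5, 4.5]); Subtracting the remaining from the first: starting from the 16.5×19 cube, the 12×22 cube at (6, 10) partially overlaps it — only the 94.50 mm² overlap (of its 264.00 mm²) is removed, clipping the outline; the 20.5×27 cube at (3, 3.5) partially overlaps it — only the 114.75 mm² overlap (of its 553.50 mm²) is removed, clipping the outline — 1 connected region. The outline is a single polygon with 6 vertices. Extrusion per mm of travel: 0.4 × 0.3 / (π × 0.875²) = 0.049890. Accumulating E over each segment gives final E = 3.5422.

G0 X0.00 Y0.00 Z6.30
G1 X16.50 Y0.00 E0.8232
G1 X16.50 Y3.50 E0.9978
G1 X3.00 Y3.50 E1.6713
G1 X3.00 Y19.00 E2.4446
G1 X0.00 Y19.00 E2.5943
G1 X0.00 Y0.00 E3.5422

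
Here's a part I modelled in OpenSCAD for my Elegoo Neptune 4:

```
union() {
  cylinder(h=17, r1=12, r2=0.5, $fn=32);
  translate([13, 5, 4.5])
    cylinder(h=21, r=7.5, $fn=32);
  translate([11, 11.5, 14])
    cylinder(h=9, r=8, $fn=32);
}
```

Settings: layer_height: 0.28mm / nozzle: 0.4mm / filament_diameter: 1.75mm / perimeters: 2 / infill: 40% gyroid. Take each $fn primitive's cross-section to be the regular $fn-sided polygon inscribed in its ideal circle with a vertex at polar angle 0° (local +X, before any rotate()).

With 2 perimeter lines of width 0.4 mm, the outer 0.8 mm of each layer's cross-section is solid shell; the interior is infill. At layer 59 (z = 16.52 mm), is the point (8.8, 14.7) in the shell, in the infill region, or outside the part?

At z = 16.52 mm: the cone (r1=12→r2=0.5) has section circumradius 0.825 here — a regular 32-gon; the r=7.5 cylinder at (13, 5) gives a regular 32-gon of circumradius 7.5 (constant along its height); the r=8 cylinder at (11, 11.5) gives a regular 32-gon of circumradius 8 (constant along its height); Combining (union): the regions partially overlap (shared area 85.79 mm²), so overlapping operands fuse into one piece — 2 connected regions. Overall, the cross-section has 2 separate islands. The nearest boundary edge runs (5.34, 17.16)→(6.56, 18.15); distance from the point to it = 4.09 mm. (Shell/infill is judged within the island containing the point — the largest one.) The point is inside the cross-section and 4.09 mm from the nearest boundary — more than the 0.8 mm shell width (2 × 0.4), so it's in the infill interior.

infill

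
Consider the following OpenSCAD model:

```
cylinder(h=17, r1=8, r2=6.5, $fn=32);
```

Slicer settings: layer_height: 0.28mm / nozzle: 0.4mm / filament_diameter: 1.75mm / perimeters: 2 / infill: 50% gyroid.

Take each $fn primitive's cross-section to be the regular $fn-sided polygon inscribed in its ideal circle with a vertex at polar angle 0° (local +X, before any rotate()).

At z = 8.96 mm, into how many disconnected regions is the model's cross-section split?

At z = 8.96 mm: the cone contributes a regular 32-gon of circumradius 7.209 (interpolated between r1=8 and r2=6.5 at t=0.527). The result has 1 disconnected region.

1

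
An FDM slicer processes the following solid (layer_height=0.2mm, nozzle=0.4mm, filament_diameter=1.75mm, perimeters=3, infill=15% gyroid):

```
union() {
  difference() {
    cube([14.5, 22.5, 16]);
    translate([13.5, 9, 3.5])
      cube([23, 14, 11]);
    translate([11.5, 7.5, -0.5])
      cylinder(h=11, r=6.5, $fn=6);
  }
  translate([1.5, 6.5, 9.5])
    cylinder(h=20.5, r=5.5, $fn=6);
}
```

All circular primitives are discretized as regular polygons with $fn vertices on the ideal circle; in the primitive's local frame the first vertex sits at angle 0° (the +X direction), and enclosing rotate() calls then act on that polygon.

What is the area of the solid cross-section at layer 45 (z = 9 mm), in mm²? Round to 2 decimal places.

228.22 mm²

At z = 9 mm: the cube is present — its section is the full 14.5×22.5 rectangle (area 326.25 mm²); the cube at (13.5, 9) is present — its section is the full 23×14 rectangle (area 322.00 mm²); the cylinder at (11.5, 7.5): section is a regular 6-gon, circumradius r=6.5 (area = (6/2)·6.500²·sin(360°/6) = 109.77 mm²); Taking the first minus the rest: starting from the 14.5×22.5 cube (326.25 mm²), the 23×14 cube at (13.5, 9) partially overlaps it — only the 13.50 mm² overlap (of its 322.00 mm²) is removed, clipping the outline; the r=6.5 cylinder at (11.5, 7.5) partially overlaps it — only the 84.53 mm² overlap (of its 109.77 mm²) is removed, clipping the outline — area = 228.22 mm²; the cylinder at (1.5, 6.5) is not intersected at this z (z outside [9.5, 30]); Merging all regions: only the result so far is present, so the union is just that shape — area = 228.22 mm². Overall, the cross-section is a single solid region. Net area = 228.22 mm².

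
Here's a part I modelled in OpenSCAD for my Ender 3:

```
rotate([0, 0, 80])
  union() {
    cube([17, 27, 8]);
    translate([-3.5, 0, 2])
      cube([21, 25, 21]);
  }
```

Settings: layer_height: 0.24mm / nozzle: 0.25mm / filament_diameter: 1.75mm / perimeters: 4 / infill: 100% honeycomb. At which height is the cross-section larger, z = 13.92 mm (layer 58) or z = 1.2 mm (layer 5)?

layer 58 (z = 13.92 mm)

Layer 58 (z = 13.92): the cube is not intersected at this z (z outside [0, 8]); the cube at (-3.5, 0) (footprint 21×25) is included at this height (area 525.00 mm²); Taking the union: only the 21×25 cube at (-3.5, 0) is present, so the union is just that shape — area = 525.00 mm²; (rotated 80° about Z; rotation is an isometry so areas/perimeters/island counts are preserved). So its area = 525.00 mm². Layer 5 (z = 1.2): the cube is present — its section is the full 17×27 rectangle (area 459.00 mm²); the cube at (-3.5, 0) does not reach this height (z outside [2, 23]); Merging all regions: only the 17×27 cube is present, so the union is just that shape — area = 459.00 mm²; (whole slice rotated 80° about Z — lengths, areas and connectivity unchanged). So its area = 459.00 mm². Layer 58 is larger (525.00 vs 459.00 mm²).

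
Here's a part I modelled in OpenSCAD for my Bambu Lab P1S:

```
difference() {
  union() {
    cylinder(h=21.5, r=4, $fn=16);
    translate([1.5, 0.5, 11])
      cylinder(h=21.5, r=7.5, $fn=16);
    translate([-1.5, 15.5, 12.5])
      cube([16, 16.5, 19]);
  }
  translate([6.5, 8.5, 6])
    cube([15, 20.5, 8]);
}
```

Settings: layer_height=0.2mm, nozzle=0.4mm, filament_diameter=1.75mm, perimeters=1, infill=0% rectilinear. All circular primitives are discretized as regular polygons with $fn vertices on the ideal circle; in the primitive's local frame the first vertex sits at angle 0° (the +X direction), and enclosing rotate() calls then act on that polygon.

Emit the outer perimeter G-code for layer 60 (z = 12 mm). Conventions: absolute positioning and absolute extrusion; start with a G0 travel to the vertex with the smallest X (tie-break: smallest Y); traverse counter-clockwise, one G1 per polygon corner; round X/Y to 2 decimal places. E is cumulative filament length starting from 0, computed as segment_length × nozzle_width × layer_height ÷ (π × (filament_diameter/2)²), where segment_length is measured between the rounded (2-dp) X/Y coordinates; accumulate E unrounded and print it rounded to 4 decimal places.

G0 X-6.00 Y0.50 Z12.00
G1 X-5.43 Y-2.37 E0.0973
G1 X-3.80 Y-4.80 E0.1946
G1 X-1.37 Y-6.43 E0.2920
G1 X1.50 Y-7.00 E0.3893
G1 X4.37 Y-6.43 E0.4866
G1 X6.80 Y-4.80 E0.5839
G1 X8.43 Y-2.37 E0.6812
G1 X9.00 Y0.50 E0.7786
G1 X8.43 Y3.37 E0.8759
G1 X6.80 Y5.80 E0.9732
G1 X4.37 Y7.43 E1.0705
G1 X1.50 Y8.00 E1.1679
G1 X-1.37 Y7.43 E1.2652
G1 X-3.80 Y5.80 E1.3625
G1 X-5.43 Y3.37 E1.4598
G1 X-6.00 Y0.50 E1.5571

At z = 12 mm: the r=4 cylinder gives a regular 16-gon of circumradius 4 (constant along its height); the r=7.5 cylinder at (1.5, 0.5) contributes a regular 16-gon of circumradius 7.5; the cube at (-1.5, 15.5) is not intersected at this z (z outside [12.5, 31.5]); Merging all regions: the r=4 cylinder lies entirely inside the r=7.5 cylinder at (1.5, 0.5), so the union is just the r=7.5 cylinder at (1.5, 0.5) — 1 connected region; the cube at (6.5, 8.5) (footprint 15×20.5) is included at this height; Taking the first minus the rest: starting from that combined region, the 15×20.5 cube at (6.5, 8.5) misses the remaining region (no effect) — 1 connected region. The outline is a single polygon with 16 vertices. Extrusion per mm of travel: 0.4 × 0.2 / (π × 0.875²) = 0.033260. Accumulating E over each segment gives final E = 1.5571.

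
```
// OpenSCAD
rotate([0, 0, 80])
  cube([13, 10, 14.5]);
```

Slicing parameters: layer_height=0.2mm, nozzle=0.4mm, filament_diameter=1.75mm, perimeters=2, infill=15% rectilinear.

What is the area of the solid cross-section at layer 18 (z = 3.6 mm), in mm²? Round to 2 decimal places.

130.00 mm²

At z = 3.6 mm: the cube (footprint 13×10) is included at this height (area 130.00 mm²); (whole slice rotated 80° about Z — lengths, areas and connectivity unchanged). Overall, the cross-section is a single solid region. Net area = 130.00 mm².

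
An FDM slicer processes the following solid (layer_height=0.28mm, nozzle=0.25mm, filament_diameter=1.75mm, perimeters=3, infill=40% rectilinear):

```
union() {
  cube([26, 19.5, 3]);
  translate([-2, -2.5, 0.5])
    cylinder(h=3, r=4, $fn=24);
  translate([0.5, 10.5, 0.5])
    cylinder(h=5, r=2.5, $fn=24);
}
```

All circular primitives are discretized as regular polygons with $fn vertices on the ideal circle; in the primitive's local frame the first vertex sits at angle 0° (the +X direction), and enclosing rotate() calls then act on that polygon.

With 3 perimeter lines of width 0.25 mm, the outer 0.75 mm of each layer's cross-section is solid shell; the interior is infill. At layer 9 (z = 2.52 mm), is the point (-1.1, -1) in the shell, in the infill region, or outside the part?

At z = 2.52 mm: the 26×19.5 cube contributes its full rectangle; the r=4 cylinder at (-2, -2.5) contributes a regular 24-gon of circumradius 4; the r=2.5 cylinder at (0.5, 10.5) contributes a regular 24-gon of circumradius 2.5; Combining (union): the regions partially overlap (shared area 12.75 mm²), so overlapping operands fuse into one piece — 1 connected region. Overall, the cross-section is a single solid region. The nearest boundary edge runs (-0.96, 1.36)→(0.00, 0.96); distance from the point to it = 2.24 mm. The point is inside the cross-section and 2.24 mm from the nearest boundary — more than the 0.75 mm shell width (3 × 0.25), so it's in the infill interior.

infill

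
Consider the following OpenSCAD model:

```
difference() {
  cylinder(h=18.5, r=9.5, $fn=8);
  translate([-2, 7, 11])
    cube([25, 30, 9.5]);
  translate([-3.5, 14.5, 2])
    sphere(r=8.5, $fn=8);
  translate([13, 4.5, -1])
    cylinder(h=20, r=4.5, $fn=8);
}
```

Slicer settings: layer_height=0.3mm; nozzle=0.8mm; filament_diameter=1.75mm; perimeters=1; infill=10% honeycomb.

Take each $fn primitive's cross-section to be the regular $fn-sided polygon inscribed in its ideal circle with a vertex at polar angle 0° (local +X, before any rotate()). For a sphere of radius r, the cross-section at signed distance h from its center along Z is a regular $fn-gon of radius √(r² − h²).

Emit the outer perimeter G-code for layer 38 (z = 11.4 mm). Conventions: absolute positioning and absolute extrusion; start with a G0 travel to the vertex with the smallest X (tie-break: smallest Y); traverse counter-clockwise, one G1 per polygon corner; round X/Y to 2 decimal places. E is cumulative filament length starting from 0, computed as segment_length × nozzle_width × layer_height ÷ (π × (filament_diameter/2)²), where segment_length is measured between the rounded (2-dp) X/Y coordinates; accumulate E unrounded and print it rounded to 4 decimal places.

At z = 11.4 mm: the r=9.5 cylinder gives a regular 8-gon of circumradius 9.5 (constant along its height); the cube at (-2, 7) (footprint 25×30) is included at this height; the sphere at (-3.5, 14.5) does not reach this height (|z−center|=9.400 > r=8.5); the r=4.5 cylinder at (13, 4.5) gives a regular 8-gon of circumradius 4.5 (constant along its height); Taking the first minus the rest: starting from the r=9.5 cylinder, the 25×30 cube at (-2, 7) partially overlaps it — only the 11.72 mm² overlap (of its 750.00 mm²) is removed, clipping the outline; the r=4.5 cylinder at (13, 4.5) misses the remaining region (no effect) — 1 connected region. The outline is a single polygon with 10 vertices. Extrusion per mm of travel: 0.8 × 0.3 / (π × 0.875²) = 0.099780. Accumulating E over each segment gives final E = 5.9056.

G0 X-9.50 Y0.00 Z11.40
G1 X-6.72 Y-6.72 E0.7256
G1 X0.00 Y-9.50 E1.4513
G1 X6.72 Y-6.72 E2.1769
G1 X9.50 Y0.00 E2.9025
G1 X6.72 Y6.72 E3.6282
G1 X6.04 Y7.00 E3.7016
G1 X-2.00 Y7.00 E4.5038
G1 X-2.00 Y8.67 E4.6704
G1 X-6.72 Y6.72 E5.1800
G1 X-9.50 Y0.00 E5.9056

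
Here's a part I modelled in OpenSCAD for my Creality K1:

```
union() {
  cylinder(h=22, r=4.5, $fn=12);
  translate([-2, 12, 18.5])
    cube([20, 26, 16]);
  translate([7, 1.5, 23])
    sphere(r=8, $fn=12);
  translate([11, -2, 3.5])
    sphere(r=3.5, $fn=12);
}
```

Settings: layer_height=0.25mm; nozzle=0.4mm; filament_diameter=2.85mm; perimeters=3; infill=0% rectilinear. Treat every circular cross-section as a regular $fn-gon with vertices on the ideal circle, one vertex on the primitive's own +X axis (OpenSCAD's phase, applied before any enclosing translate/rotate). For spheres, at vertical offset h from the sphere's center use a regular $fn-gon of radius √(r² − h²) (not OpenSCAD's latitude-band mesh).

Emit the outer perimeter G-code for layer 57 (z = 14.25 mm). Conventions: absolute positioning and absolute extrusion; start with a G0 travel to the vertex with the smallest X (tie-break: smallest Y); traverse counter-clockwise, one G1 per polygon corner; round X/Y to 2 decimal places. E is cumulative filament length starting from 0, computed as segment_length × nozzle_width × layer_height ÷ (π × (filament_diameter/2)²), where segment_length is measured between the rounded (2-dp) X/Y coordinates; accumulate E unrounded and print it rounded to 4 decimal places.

G0 X-4.50 Y0.00 Z14.25
G1 X-3.90 Y-2.25 E0.0365
G1 X-2.25 Y-3.90 E0.0731
G1 X0.00 Y-4.50 E0.1096
G1 X2.25 Y-3.90 E0.1461
G1 X3.90 Y-2.25 E0.1827
G1 X4.50 Y0.00 E0.2192
G1 X3.90 Y2.25 E0.2557
G1 X2.25 Y3.90 E0.2922
G1 X0.00 Y4.50 E0.3287
G1 X-2.25 Y3.90 E0.3652
G1 X-3.90 Y2.25 E0.4018
G1 X-4.50 Y0.00 E0.4383

At z = 14.25 mm: the cylinder: section is a regular 12-gon, circumradius r=4.5; the cube at (-2, 12) is absent (z outside [18.5, 34.5]); the sphere at (7, 1.5) does not reach this height (|z−center|=8.750 > r=8); the sphere at (11, -2) is absent (|z−center|=10.750 > r=3.5); Taking the union: only the r=4.5 cylinder is present, so the union is just that shape — 1 connected region. The outline is a single polygon with 12 vertices. Extrusion per mm of travel: 0.4 × 0.25 / (π × 1.425²) = 0.015675. Accumulating E over each segment gives final E = 0.4383.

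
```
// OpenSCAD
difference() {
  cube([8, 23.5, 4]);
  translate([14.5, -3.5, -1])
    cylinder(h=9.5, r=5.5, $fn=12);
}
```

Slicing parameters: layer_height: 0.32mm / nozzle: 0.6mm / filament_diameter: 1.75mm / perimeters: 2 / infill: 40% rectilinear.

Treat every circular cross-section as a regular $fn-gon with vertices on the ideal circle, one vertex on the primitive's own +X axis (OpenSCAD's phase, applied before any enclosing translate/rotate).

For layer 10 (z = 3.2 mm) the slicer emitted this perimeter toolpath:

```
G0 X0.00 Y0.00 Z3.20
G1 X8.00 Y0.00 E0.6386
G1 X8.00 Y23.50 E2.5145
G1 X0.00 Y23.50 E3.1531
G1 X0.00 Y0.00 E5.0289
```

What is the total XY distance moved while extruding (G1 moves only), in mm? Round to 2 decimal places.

63.00 mm

Sum the Euclidean lengths of each G1 segment: total = 63.00 mm.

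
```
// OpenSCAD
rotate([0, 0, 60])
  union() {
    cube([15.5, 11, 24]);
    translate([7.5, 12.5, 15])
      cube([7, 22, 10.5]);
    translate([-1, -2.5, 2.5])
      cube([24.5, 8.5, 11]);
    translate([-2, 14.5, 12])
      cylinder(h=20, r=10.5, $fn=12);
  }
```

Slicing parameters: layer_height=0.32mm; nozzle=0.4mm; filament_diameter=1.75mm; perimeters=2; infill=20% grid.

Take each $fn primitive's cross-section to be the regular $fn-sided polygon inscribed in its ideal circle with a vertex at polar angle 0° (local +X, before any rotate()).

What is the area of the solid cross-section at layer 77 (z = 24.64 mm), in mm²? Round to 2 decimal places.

At z = 24.64 mm: the cube does not reach this height (z outside [0, 24]); the 7×22 cube at (7.5, 12.5) contributes its full rectangle (area 154.00 mm²); the cube at (-1, -2.5) does not reach this height (z outside [2.5, 13.5]); the r=10.5 cylinder at (-2, 14.5) contributes a regular 12-gon of circumradius 10.5 (area = (12/2)·10.500²·sin(360°/12) = 330.75 mm²); Taking the union: the regions partially overlap — summed areas 484.75 mm² minus the doubly-counted overlap 3.33 mm² gives 481.42 mm² — area = 481.42 mm²; (whole slice rotated 60° about Z — lengths, areas and connectivity unchanged). Overall, the cross-section is a single solid region. Net area = 481.42 mm².

481.42 mm²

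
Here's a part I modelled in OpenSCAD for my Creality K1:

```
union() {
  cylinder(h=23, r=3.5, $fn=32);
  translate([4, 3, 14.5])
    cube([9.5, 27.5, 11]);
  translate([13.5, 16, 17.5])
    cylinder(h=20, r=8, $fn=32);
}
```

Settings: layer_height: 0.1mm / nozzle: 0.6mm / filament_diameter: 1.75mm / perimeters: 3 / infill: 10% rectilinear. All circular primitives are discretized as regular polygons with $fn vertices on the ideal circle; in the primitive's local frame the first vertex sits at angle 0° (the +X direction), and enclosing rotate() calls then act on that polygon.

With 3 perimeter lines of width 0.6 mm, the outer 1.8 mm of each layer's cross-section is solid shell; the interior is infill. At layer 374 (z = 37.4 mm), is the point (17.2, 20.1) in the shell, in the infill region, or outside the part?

At z = 37.4 mm: the cylinder is not intersected at this z (z outside [0, 23]); the cube at (4, 3) does not reach this height (z outside [14.5, 25.5]); the r=8 cylinder at (13.5, 16) contributes a regular 32-gon of circumradius 8; Merging all regions: only the r=8 cylinder at (13.5, 16) is present, so the union is just that shape — 1 connected region. Overall, the cross-section is a single solid region. The nearest boundary edge runs (19.16, 21.66)→(17.94, 22.65); distance from the point to it = 2.44 mm. The point is inside the cross-section and 2.44 mm from the nearest boundary — more than the 1.8 mm shell width (3 × 0.6), so it's in the infill interior.

infill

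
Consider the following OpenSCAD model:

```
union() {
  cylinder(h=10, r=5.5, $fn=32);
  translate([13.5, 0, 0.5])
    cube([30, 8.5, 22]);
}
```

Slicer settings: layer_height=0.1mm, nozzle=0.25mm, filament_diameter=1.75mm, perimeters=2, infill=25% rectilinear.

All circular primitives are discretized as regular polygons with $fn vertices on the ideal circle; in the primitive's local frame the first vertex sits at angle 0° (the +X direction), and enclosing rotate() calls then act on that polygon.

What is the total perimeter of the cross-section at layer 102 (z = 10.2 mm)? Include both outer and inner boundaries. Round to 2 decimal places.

At z = 10.2 mm: the cylinder is not intersected at this z (z outside [0, 10]); the cube at (13.5, 0) (footprint 30×8.5) is included at this height (perimeter 77.00 mm); Combining (union): only the 30×8.5 cube at (13.5, 0) is present, so the union is just that shape — boundary = 77.00 mm. Overall, the cross-section is a single solid region. Total boundary length (outer) = 77.00 mm.

77.00 mm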